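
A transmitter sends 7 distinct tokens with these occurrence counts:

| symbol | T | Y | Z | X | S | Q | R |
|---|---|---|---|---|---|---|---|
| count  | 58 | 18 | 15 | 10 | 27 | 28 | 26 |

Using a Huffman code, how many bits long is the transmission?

485

Merge the two smallest weights repeatedly:
X(10) + Z(15) → 25
Y(18) + 25 → 43
R(26) + S(27) → 53
Q(28) + 43 → 71
53 + T(58) → 111
71 + 111 → 182
Total encoded bits = sum of merged weights = 25 + 43 + 53 + 71 + 111 + 182 = 485.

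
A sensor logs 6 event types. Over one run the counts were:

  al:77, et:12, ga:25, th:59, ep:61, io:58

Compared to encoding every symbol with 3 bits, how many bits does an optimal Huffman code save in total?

160

Fixed-length: 3 bits × 292 symbols = 876 bits.
Huffman merges:
et(12) + ga(25) → 37
37 + io(58) → 95
th(59) + ep(61) → 120
al(77) + 95 → 172
120 + 172 → 292
Huffman total = 37 + 95 + 120 + 172 + 292 = 716 bits.
Saving = 876 − 716 = 160 bits.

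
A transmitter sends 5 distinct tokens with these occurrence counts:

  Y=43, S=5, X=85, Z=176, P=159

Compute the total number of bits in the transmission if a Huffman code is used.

941

Merge the two smallest weights repeatedly:
S(5) + Y(43) → 48
48 + X(85) → 133
133 + P(159) → 292
Z(176) + 292 → 468
Each symbol's bit-cost is frequency × depth; summing gives 941 bits (equivalently 48 + 133 + 292 + 468).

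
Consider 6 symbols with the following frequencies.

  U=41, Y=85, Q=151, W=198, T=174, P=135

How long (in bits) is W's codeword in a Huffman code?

2

Huffman merges, smallest pair first:
merge U(41) and Y(85): 126
merge 126 and P(135): 261
merge Q(151) and T(174): 325
merge W(198) and 261: 459
merge 325 and 459: 784
W's leaf is at depth 2, giving a 2-bit codeword.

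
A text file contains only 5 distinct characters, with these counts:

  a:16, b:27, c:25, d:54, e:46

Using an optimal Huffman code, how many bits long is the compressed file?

Greedily combine the two least-frequent nodes:
combine a(16), c(25) → 41
combine b(27), 41 → 68
combine e(46), d(54) → 100
combine 68, 100 → 168
Total encoded bits = sum of merged weights = 41 + 68 + 100 + 168 = 377.

377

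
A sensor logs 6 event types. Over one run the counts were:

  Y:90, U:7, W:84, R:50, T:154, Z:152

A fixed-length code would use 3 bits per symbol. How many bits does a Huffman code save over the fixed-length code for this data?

Fixed-length: 3 bits × 537 symbols = 1611 bits.
Huffman merges:
combine U(7), R(50) → 57
combine 57, W(84) → 141
combine Y(90), 141 → 231
combine Z(152), T(154) → 306
combine 231, 306 → 537
Huffman total = 57 + 141 + 231 + 306 + 537 = 1272 bits.
Saving = 1611 − 1272 = 339 bits.

339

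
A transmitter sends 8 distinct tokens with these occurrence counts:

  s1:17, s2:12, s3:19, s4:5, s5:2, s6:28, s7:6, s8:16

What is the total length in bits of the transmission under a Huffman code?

Merge the two smallest weights repeatedly:
s5(2) + s4(5) → 7
s7(6) + 7 → 13
s2(12) + 13 → 25
s8(16) + s1(17) → 33
s3(19) + 25 → 44
s6(28) + 33 → 61
44 + 61 → 105
Total encoded bits = sum of merged weights = 7 + 13 + 25 + 33 + 44 + 61 + 105 = 288.

288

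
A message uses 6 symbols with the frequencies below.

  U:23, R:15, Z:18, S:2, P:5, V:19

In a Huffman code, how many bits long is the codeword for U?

Build the tree from the bottom:
merge S(2) and P(5): 7
merge 7 and R(15): 22
merge Z(18) and V(19): 37
merge 22 and U(23): 45
merge 37 and 45: 82
U's leaf is at depth 2, giving a 2-bit codeword.

2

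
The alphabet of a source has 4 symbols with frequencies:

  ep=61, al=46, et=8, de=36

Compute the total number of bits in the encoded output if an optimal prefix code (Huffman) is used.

Merge the two smallest weights repeatedly:
et(8) + de(36) → 44
44 + al(46) → 90
ep(61) + 90 → 151
Each symbol's bit-cost is frequency × depth; summing gives 285 bits (equivalently 44 + 90 + 151).

285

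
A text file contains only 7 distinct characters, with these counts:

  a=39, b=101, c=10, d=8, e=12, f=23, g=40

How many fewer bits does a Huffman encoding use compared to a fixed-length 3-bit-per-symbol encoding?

154

Fixed-length: 3 bits × 233 symbols = 699 bits.
Huffman merges:
merge d(8) and c(10): 18
merge e(12) and 18: 30
merge f(23) and 30: 53
merge a(39) and g(40): 79
merge 53 and 79: 132
merge b(101) and 132: 233
Huffman total = 18 + 30 + 53 + 79 + 132 + 233 = 545 bits.
Saving = 699 − 545 = 154 bits.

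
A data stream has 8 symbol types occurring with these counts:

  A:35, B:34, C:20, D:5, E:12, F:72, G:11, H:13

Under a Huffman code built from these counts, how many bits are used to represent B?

3

Repeatedly merge the two smallest:
combine D(5), G(11) → 16
combine E(12), H(13) → 25
combine 16, C(20) → 36
combine 25, B(34) → 59
combine A(35), 36 → 71
combine 59, 71 → 130
combine F(72), 130 → 202
B sits 3 levels below the root, so its codeword is 3 bits.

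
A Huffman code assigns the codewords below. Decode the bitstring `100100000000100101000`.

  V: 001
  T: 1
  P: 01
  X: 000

Read left to right; each codeword is recognised as soon as it completes (prefix code):
  1→T | 001→V | 000→X | 000→X | 001→V | 001→V | 01→P | 000→X
Decoded message: TVXXVVPX

TVXXVVPX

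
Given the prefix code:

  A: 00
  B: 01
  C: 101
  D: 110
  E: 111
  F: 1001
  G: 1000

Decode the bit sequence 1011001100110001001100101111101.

CFFGFFBEC

Read left to right; each codeword is recognised as soon as it completes (prefix code):
  101→C | 1001→F | 1001→F | 1000→G | 1001→F | 1001→F | 01→B | 111→E | 101→C
Decoded message: CFFGFFBEC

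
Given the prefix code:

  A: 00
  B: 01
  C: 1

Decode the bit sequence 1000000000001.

CAAAAAB

Read left to right; each codeword is recognised as soon as it completes (prefix code):
  1→C | 00→A | 00→A | 00→A | 00→A | 00→A | 01→B
Decoded message: CAAAAAB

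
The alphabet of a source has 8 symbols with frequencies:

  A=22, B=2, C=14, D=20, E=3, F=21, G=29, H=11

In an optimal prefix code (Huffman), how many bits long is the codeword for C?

Huffman merges, smallest pair first:
B(2) + E(3) → 5
5 + H(11) → 16
C(14) + 16 → 30
D(20) + F(21) → 41
A(22) + G(29) → 51
30 + 41 → 71
51 + 71 → 122
C's leaf is at depth 3, giving a 3-bit codeword.

3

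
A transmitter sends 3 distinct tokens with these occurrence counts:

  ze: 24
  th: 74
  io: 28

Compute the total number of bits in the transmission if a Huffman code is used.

178

Build the Huffman tree bottom-up:
merge ze(24) and io(28): 52
merge 52 and th(74): 126
Total encoded bits = sum of merged weights = 52 + 126 = 178.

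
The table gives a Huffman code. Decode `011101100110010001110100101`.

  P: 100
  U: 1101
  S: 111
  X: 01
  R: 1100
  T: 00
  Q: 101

Read left to right; each codeword is recognised as soon as it completes (prefix code):
  01→X | 1101→U | 100→P | 1100→R | 100→P | 01→X | 1101→U | 00→T | 101→Q
Decoded message: XUPRPXUTQ

XUPRPXUTQ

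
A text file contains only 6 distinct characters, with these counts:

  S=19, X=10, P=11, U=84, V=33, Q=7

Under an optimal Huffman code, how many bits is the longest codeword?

Merge the two lowest-weight nodes at each step:
combine Q(7), X(10) → 17
combine P(11), 17 → 28
combine S(19), 28 → 47
combine V(33), 47 → 80
combine 80, U(84) → 164
The first pair merged (Q, X) ends up deepest, at depth 5.

5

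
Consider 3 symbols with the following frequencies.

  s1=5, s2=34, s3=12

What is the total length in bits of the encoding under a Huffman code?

68

Merge the two smallest weights repeatedly:
merge s1(5) and s3(12): 17
merge 17 and s2(34): 51
Total encoded bits = sum of merged weights = 17 + 51 = 68.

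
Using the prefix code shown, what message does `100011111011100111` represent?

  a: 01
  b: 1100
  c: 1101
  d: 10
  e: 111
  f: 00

dfecbe

Read left to right; each codeword is recognised as soon as it completes (prefix code):
  10→d | 00→f | 111→e | 1101→c | 1100→b | 111→e
Decoded message: dfecbe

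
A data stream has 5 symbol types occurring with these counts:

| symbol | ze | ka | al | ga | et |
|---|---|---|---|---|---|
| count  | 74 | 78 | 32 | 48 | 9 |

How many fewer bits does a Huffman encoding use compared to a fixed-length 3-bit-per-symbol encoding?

200

Fixed-length: 3 bits × 241 symbols = 723 bits.
Huffman merges:
et(9) + al(32) → 41
41 + ga(48) → 89
ze(74) + ka(78) → 152
89 + 152 → 241
Huffman total = 41 + 89 + 152 + 241 = 523 bits.
Saving = 723 − 523 = 200 bits.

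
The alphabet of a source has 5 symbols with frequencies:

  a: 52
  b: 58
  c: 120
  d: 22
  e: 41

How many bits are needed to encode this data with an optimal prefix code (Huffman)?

639

Build the Huffman tree bottom-up:
merge d(22) and e(41): 63
merge a(52) and b(58): 110
merge 63 and 110: 173
merge c(120) and 173: 293
Each symbol's bit-cost is frequency × depth; summing gives 639 bits (equivalently 63 + 110 + 173 + 293).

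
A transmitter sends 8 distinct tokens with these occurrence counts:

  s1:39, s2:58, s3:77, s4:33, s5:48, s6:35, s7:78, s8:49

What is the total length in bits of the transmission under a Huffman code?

Greedily combine the two least-frequent nodes:
merge s4(33) and s6(35): 68
merge s1(39) and s5(48): 87
merge s8(49) and s2(58): 107
merge 68 and s3(77): 145
merge s7(78) and 87: 165
merge 107 and 145: 252
merge 165 and 252: 417
Each symbol's bit-cost is frequency × depth; summing gives 1241 bits (equivalently 68 + 87 + 107 + 145 + 165 + 252 + 417).

1241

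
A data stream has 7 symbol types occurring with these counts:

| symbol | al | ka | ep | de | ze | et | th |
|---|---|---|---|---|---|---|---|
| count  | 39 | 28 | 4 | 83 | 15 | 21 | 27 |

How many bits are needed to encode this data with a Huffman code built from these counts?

Build the Huffman tree bottom-up:
merge ep(4) and ze(15): 19
merge 19 and et(21): 40
merge th(27) and ka(28): 55
merge al(39) and 40: 79
merge 55 and 79: 134
merge de(83) and 134: 217
The encoded length is the sum of every internal node's weight: 19 + 40 + 55 + 79 + 134 + 217 = 544 bits.

544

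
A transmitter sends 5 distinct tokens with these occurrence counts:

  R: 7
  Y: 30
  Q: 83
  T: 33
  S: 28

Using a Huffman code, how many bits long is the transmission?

Merge the two smallest weights repeatedly:
combine R(7), S(28) → 35
combine Y(30), T(33) → 63
combine 35, 63 → 98
combine Q(83), 98 → 181
The encoded length is the sum of every internal node's weight: 35 + 63 + 98 + 181 = 377 bits.

377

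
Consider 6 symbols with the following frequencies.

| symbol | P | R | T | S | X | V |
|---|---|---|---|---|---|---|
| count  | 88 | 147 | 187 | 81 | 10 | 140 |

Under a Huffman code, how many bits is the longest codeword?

4

Merge the two lowest-weight nodes at each step:
combine X(10), S(81) → 91
combine P(88), 91 → 179
combine V(140), R(147) → 287
combine 179, T(187) → 366
combine 287, 366 → 653
The rarest symbols sit at the bottom; the longest codeword is 4 bits.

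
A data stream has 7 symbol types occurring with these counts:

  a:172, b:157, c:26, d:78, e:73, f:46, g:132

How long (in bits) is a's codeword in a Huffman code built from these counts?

2

Build the tree from the bottom:
combine c(26), f(46) → 72
combine 72, e(73) → 145
combine d(78), g(132) → 210
combine 145, b(157) → 302
combine a(172), 210 → 382
combine 302, 382 → 684
a sits 2 levels below the root, so its codeword is 2 bits.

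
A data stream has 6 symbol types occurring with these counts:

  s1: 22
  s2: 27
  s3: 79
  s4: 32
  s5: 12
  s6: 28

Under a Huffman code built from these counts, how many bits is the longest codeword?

4

Merge the two lowest-weight nodes at each step:
s5(12) + s1(22) → 34
s2(27) + s6(28) → 55
s4(32) + 34 → 66
55 + 66 → 121
s3(79) + 121 → 200
The rarest symbols sit at the bottom; the longest codeword is 4 bits.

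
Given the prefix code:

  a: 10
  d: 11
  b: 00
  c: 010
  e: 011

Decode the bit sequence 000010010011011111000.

Read left to right; each codeword is recognised as soon as it completes (prefix code):
  00→b | 00→b | 10→a | 010→c | 011→e | 011→e | 11→d | 10→a | 00→b
Decoded message: bbaceedab

bbaceedab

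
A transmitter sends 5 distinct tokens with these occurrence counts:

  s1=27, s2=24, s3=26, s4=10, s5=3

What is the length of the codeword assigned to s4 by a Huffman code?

3

Huffman merges, smallest pair first:
combine s5(3), s4(10) → 13
combine 13, s2(24) → 37
combine s3(26), s1(27) → 53
combine 37, 53 → 90
s4 sits 3 levels below the root, so its codeword is 3 bits.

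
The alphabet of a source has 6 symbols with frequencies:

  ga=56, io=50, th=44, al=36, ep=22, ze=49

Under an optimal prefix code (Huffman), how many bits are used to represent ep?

3

Huffman merges, smallest pair first:
combine ep(22), al(36) → 58
combine th(44), ze(49) → 93
combine io(50), ga(56) → 106
combine 58, 93 → 151
combine 106, 151 → 257
ep sits 3 levels below the root, so its codeword is 3 bits.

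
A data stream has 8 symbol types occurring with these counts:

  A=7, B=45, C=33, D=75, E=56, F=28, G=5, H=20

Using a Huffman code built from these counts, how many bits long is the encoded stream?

720

Build the Huffman tree bottom-up:
G(5) + A(7) → 12
12 + H(20) → 32
F(28) + 32 → 60
C(33) + B(45) → 78
E(56) + 60 → 116
D(75) + 78 → 153
116 + 153 → 269
Total encoded bits = sum of merged weights = 12 + 32 + 60 + 78 + 116 + 153 + 269 = 720.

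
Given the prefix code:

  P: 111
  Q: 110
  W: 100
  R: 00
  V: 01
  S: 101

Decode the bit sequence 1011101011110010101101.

Read left to right; each codeword is recognised as soon as it completes (prefix code):
  101→S | 110→Q | 101→S | 111→P | 00→R | 101→S | 01→V | 101→S
Decoded message: SQSPRSVS

SQSPRSVS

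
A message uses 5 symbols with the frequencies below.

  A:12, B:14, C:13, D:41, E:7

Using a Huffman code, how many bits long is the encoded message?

Merge the two smallest weights repeatedly:
E(7) + A(12) → 19
C(13) + B(14) → 27
19 + 27 → 46
D(41) + 46 → 87
The encoded length is the sum of every internal node's weight: 19 + 27 + 46 + 87 = 179 bits.

179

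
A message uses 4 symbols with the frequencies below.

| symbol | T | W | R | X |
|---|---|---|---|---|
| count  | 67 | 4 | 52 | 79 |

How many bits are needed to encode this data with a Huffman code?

381

Build the Huffman tree bottom-up:
merge W(4) and R(52): 56
merge 56 and T(67): 123
merge X(79) and 123: 202
Total encoded bits = sum of merged weights = 56 + 123 + 202 = 381.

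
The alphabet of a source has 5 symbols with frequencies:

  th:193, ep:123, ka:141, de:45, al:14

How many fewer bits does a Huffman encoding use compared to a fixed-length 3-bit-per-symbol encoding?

Fixed-length: 3 bits × 516 symbols = 1548 bits.
Huffman merges:
combine al(14), de(45) → 59
combine 59, ep(123) → 182
combine ka(141), 182 → 323
combine th(193), 323 → 516
Huffman total = 59 + 182 + 323 + 516 = 1080 bits.
Saving = 1548 − 1080 = 468 bits.

468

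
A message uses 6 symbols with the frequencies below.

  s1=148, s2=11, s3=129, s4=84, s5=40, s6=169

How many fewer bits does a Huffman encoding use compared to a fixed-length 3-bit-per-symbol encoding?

395

Fixed-length: 3 bits × 581 symbols = 1743 bits.
Huffman merges:
s2(11) + s5(40) → 51
51 + s4(84) → 135
s3(129) + 135 → 264
s1(148) + s6(169) → 317
264 + 317 → 581
Huffman total = 51 + 135 + 264 + 317 + 581 = 1348 bits.
Saving = 1743 − 1348 = 395 bits.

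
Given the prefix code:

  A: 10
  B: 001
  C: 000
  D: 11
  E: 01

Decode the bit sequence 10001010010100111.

ABEBEBD

Read left to right; each codeword is recognised as soon as it completes (prefix code):
  10→A | 001→B | 01→E | 001→B | 01→E | 001→B | 11→D
Decoded message: ABEBEBD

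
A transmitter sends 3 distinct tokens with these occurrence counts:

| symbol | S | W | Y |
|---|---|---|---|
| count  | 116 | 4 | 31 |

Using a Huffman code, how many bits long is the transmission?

Greedily combine the two least-frequent nodes:
W(4) + Y(31) → 35
35 + S(116) → 151
The encoded length is the sum of every internal node's weight: 35 + 151 = 186 bits.

186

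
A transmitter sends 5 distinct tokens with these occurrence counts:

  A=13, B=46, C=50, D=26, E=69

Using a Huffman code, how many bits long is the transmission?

Build the Huffman tree bottom-up:
A(13) + D(26) → 39
39 + B(46) → 85
C(50) + E(69) → 119
85 + 119 → 204
The encoded length is the sum of every internal node's weight: 39 + 85 + 119 + 204 = 447 bits.

447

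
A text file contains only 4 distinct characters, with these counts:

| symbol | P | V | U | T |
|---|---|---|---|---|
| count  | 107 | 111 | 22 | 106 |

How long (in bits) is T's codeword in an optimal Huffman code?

Build the tree from the bottom:
combine U(22), T(106) → 128
combine P(107), V(111) → 218
combine 128, 218 → 346
The subtree containing T is merged 2 times, so code length = 2.

2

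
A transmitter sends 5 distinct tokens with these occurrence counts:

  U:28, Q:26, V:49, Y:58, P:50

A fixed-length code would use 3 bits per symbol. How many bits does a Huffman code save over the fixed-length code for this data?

Fixed-length: 3 bits × 211 symbols = 633 bits.
Huffman merges:
combine Q(26), U(28) → 54
combine V(49), P(50) → 99
combine 54, Y(58) → 112
combine 99, 112 → 211
Huffman total = 54 + 99 + 112 + 211 = 476 bits.
Saving = 633 − 476 = 157 bits.

157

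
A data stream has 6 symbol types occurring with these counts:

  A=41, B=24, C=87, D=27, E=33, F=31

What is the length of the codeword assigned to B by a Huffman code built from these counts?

3

Build the tree from the bottom:
merge B(24) and D(27): 51
merge F(31) and E(33): 64
merge A(41) and 51: 92
merge 64 and C(87): 151
merge 92 and 151: 243
B's leaf is at depth 3, giving a 3-bit codeword.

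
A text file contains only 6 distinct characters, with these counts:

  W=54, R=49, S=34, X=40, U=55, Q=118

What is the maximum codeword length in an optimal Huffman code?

3

Merge the two lowest-weight nodes at each step:
combine S(34), X(40) → 74
combine R(49), W(54) → 103
combine U(55), 74 → 129
combine 103, Q(118) → 221
combine 129, 221 → 350
The rarest symbols sit at the bottom; the longest codeword is 3 bits.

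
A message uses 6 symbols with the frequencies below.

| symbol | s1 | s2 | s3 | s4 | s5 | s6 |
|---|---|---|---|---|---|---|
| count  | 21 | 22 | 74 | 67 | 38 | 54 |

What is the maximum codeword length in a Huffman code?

4

Merge the two lowest-weight nodes at each step:
s1(21) + s2(22) → 43
s5(38) + 43 → 81
s6(54) + s4(67) → 121
s3(74) + 81 → 155
121 + 155 → 276
The first pair merged (s1, s2) ends up deepest, at depth 4.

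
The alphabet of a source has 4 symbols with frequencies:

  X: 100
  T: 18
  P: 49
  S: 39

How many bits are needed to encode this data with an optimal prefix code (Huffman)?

Build the Huffman tree bottom-up:
combine T(18), S(39) → 57
combine P(49), 57 → 106
combine X(100), 106 → 206
The encoded length is the sum of every internal node's weight: 57 + 106 + 206 = 369 bits.

369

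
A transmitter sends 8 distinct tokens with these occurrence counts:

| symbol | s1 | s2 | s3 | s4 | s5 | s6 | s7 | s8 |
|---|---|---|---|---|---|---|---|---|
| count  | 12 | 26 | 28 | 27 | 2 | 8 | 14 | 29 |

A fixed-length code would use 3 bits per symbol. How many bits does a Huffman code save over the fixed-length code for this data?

Fixed-length: 3 bits × 146 symbols = 438 bits.
Huffman merges:
s5(2) + s6(8) → 10
10 + s1(12) → 22
s7(14) + 22 → 36
s2(26) + s4(27) → 53
s3(28) + s8(29) → 57
36 + 53 → 89
57 + 89 → 146
Huffman total = 10 + 22 + 36 + 53 + 57 + 89 + 146 = 413 bits.
Saving = 438 − 413 = 25 bits.

25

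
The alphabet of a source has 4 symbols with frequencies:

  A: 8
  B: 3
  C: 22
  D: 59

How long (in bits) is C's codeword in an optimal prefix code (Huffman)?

2

Huffman merges, smallest pair first:
B(3) + A(8) → 11
11 + C(22) → 33
33 + D(59) → 92
C's leaf is at depth 2, giving a 2-bit codeword.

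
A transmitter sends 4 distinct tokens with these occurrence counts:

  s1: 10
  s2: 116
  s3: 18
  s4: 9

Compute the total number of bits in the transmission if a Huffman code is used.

209

Merge the two smallest weights repeatedly:
merge s4(9) and s1(10): 19
merge s3(18) and 19: 37
merge 37 and s2(116): 153
Each symbol's bit-cost is frequency × depth; summing gives 209 bits (equivalently 19 + 37 + 153).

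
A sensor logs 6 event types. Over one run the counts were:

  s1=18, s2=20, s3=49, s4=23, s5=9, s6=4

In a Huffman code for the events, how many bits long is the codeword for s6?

Build the tree from the bottom:
combine s6(4), s5(9) → 13
combine 13, s1(18) → 31
combine s2(20), s4(23) → 43
combine 31, 43 → 74
combine s3(49), 74 → 123
s6 sits 4 levels below the root, so its codeword is 4 bits.

4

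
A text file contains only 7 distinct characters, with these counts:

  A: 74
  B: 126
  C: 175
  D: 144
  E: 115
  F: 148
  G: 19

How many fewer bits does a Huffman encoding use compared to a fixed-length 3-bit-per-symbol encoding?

230

Fixed-length: 3 bits × 801 symbols = 2403 bits.
Huffman merges:
merge G(19) and A(74): 93
merge 93 and E(115): 208
merge B(126) and D(144): 270
merge F(148) and C(175): 323
merge 208 and 270: 478
merge 323 and 478: 801
Huffman total = 93 + 208 + 270 + 323 + 478 + 801 = 2173 bits.
Saving = 2403 − 2173 = 230 bits.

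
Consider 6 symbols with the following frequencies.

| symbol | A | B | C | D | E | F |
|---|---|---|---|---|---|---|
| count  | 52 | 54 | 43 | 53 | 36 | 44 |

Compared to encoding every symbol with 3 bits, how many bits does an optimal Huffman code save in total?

107

Fixed-length: 3 bits × 282 symbols = 846 bits.
Huffman merges:
merge E(36) and C(43): 79
merge F(44) and A(52): 96
merge D(53) and B(54): 107
merge 79 and 96: 175
merge 107 and 175: 282
Huffman total = 79 + 96 + 107 + 175 + 282 = 739 bits.
Saving = 846 − 739 = 107 bits.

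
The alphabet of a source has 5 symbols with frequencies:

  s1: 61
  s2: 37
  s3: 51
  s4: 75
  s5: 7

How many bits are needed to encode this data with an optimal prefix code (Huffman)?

506

Merge the two smallest weights repeatedly:
merge s5(7) and s2(37): 44
merge 44 and s3(51): 95
merge s1(61) and s4(75): 136
merge 95 and 136: 231
Each symbol's bit-cost is frequency × depth; summing gives 506 bits (equivalently 44 + 95 + 136 + 231).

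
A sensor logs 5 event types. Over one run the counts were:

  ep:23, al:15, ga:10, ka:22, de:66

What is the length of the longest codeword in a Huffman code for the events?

3

Merge the two lowest-weight nodes at each step:
merge ga(10) and al(15): 25
merge ka(22) and ep(23): 45
merge 25 and 45: 70
merge de(66) and 70: 136
The rarest symbols sit at the bottom; the longest codeword is 3 bits.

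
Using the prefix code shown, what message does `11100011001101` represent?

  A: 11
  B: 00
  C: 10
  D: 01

Read left to right; each codeword is recognised as soon as it completes (prefix code):
  11→A | 10→C | 00→B | 11→A | 00→B | 11→A | 01→D
Decoded message: ACBABAD

ACBABAD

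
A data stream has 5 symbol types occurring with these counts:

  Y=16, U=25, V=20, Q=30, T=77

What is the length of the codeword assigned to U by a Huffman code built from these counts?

Huffman merges, smallest pair first:
combine Y(16), V(20) → 36
combine U(25), Q(30) → 55
combine 36, 55 → 91
combine T(77), 91 → 168
The subtree containing U is merged 3 times, so code length = 3.

3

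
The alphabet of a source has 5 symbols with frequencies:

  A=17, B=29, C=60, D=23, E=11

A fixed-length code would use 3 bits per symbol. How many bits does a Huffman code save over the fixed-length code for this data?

Fixed-length: 3 bits × 140 symbols = 420 bits.
Huffman merges:
E(11) + A(17) → 28
D(23) + 28 → 51
B(29) + 51 → 80
C(60) + 80 → 140
Huffman total = 28 + 51 + 80 + 140 = 299 bits.
Saving = 420 − 299 = 121 bits.

121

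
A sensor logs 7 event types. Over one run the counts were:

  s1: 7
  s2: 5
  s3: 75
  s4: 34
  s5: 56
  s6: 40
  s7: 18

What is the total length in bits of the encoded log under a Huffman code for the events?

576

Greedily combine the two least-frequent nodes:
combine s2(5), s1(7) → 12
combine 12, s7(18) → 30
combine 30, s4(34) → 64
combine s6(40), s5(56) → 96
combine 64, s3(75) → 139
combine 96, 139 → 235
The encoded length is the sum of every internal node's weight: 12 + 30 + 64 + 96 + 139 + 235 = 576 bits.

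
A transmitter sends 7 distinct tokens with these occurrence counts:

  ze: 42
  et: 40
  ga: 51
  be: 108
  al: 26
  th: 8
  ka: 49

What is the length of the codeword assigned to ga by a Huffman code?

Build the tree from the bottom:
combine th(8), al(26) → 34
combine 34, et(40) → 74
combine ze(42), ka(49) → 91
combine ga(51), 74 → 125
combine 91, be(108) → 199
combine 125, 199 → 324
ga's leaf is at depth 2, giving a 2-bit codeword.

2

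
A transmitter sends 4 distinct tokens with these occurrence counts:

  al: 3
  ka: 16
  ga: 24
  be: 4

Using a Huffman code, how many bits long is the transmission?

Greedily combine the two least-frequent nodes:
al(3) + be(4) → 7
7 + ka(16) → 23
23 + ga(24) → 47
The encoded length is the sum of every internal node's weight: 7 + 23 + 47 = 77 bits.

77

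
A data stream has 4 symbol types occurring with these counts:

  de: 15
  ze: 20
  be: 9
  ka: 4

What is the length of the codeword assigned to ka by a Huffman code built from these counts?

3

Huffman merges, smallest pair first:
combine ka(4), be(9) → 13
combine 13, de(15) → 28
combine ze(20), 28 → 48
ka sits 3 levels below the root, so its codeword is 3 bits.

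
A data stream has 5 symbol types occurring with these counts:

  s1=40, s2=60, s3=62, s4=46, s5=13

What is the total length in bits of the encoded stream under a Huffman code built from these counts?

495

Greedily combine the two least-frequent nodes:
merge s5(13) and s1(40): 53
merge s4(46) and 53: 99
merge s2(60) and s3(62): 122
merge 99 and 122: 221
Each symbol's bit-cost is frequency × depth; summing gives 495 bits (equivalently 53 + 99 + 122 + 221).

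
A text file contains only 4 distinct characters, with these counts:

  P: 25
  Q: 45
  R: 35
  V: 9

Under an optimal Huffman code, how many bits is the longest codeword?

Merge the two lowest-weight nodes at each step:
combine V(9), P(25) → 34
combine 34, R(35) → 69
combine Q(45), 69 → 114
The rarest symbols sit at the bottom; the longest codeword is 3 bits.

3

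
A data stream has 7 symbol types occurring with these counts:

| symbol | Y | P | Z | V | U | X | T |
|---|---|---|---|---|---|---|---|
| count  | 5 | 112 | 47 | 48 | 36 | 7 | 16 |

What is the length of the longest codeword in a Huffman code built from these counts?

Merge the two lowest-weight nodes at each step:
Y(5) + X(7) → 12
12 + T(16) → 28
28 + U(36) → 64
Z(47) + V(48) → 95
64 + 95 → 159
P(112) + 159 → 271
The rarest symbols sit at the bottom; the longest codeword is 5 bits.

5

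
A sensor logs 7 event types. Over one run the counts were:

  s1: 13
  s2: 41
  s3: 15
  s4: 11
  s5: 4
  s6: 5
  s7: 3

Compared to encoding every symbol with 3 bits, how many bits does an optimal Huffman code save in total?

Fixed-length: 3 bits × 92 symbols = 276 bits.
Huffman merges:
merge s7(3) and s5(4): 7
merge s6(5) and 7: 12
merge s4(11) and 12: 23
merge s1(13) and s3(15): 28
merge 23 and 28: 51
merge s2(41) and 51: 92
Huffman total = 7 + 12 + 23 + 28 + 51 + 92 = 213 bits.
Saving = 276 − 213 = 63 bits.

63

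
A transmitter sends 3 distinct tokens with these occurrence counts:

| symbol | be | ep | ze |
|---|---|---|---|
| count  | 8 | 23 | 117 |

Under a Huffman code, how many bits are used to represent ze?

1

Huffman merges, smallest pair first:
be(8) + ep(23) → 31
31 + ze(117) → 148
ze is merged only at the final step, so code length = 1.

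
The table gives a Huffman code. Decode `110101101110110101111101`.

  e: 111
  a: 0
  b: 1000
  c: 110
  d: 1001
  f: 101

Read left to right; each codeword is recognised as soon as it completes (prefix code):
  110→c | 101→f | 101→f | 110→c | 110→c | 101→f | 111→e | 101→f
Decoded message: cffccfef

cffccfef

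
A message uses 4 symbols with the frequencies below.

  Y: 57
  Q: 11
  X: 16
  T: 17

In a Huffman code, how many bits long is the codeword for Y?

1

Build the tree from the bottom:
combine Q(11), X(16) → 27
combine T(17), 27 → 44
combine 44, Y(57) → 101
Y sits one level below the root: a 1-bit codeword.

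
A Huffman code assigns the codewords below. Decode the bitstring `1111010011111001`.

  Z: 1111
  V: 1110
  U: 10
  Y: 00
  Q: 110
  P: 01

Read left to right; each codeword is recognised as soon as it completes (prefix code):
  1111→Z | 01→P | 00→Y | 1111→Z | 10→U | 01→P
Decoded message: ZPYZUP

ZPYZUP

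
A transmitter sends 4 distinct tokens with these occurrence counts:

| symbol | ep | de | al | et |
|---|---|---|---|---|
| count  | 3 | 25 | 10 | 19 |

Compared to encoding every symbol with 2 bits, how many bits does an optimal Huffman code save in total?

Fixed-length: 2 bits × 57 symbols = 114 bits.
Huffman merges:
ep(3) + al(10) → 13
13 + et(19) → 32
de(25) + 32 → 57
Huffman total = 13 + 32 + 57 = 102 bits.
Saving = 114 − 102 = 12 bits.

12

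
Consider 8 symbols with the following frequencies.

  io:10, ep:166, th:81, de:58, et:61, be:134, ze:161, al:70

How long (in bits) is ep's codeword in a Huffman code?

2

Huffman merges, smallest pair first:
io(10) + de(58) → 68
et(61) + 68 → 129
al(70) + th(81) → 151
129 + be(134) → 263
151 + ze(161) → 312
ep(166) + 263 → 429
312 + 429 → 741
ep's leaf is at depth 2, giving a 2-bit codeword.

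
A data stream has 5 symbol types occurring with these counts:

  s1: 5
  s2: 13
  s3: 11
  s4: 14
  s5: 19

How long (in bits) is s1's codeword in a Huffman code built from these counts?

Repeatedly merge the two smallest:
combine s1(5), s3(11) → 16
combine s2(13), s4(14) → 27
combine 16, s5(19) → 35
combine 27, 35 → 62
The subtree containing s1 is merged 3 times, so code length = 3.

3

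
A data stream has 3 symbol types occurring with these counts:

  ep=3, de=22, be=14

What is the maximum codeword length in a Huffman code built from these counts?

Merge the two lowest-weight nodes at each step:
merge ep(3) and be(14): 17
merge 17 and de(22): 39
The first pair merged (ep, be) ends up deepest, at depth 2.

2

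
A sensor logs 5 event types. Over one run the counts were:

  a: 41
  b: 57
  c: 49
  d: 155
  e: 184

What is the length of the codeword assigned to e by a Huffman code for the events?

1

Repeatedly merge the two smallest:
combine a(41), c(49) → 90
combine b(57), 90 → 147
combine 147, d(155) → 302
combine e(184), 302 → 486
e sits one level below the root: a 1-bit codeword.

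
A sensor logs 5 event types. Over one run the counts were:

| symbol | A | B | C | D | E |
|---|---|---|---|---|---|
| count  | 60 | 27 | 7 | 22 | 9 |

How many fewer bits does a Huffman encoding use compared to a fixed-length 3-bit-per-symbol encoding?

131

Fixed-length: 3 bits × 125 symbols = 375 bits.
Huffman merges:
merge C(7) and E(9): 16
merge 16 and D(22): 38
merge B(27) and 38: 65
merge A(60) and 65: 125
Huffman total = 16 + 38 + 65 + 125 = 244 bits.
Saving = 375 − 244 = 131 bits.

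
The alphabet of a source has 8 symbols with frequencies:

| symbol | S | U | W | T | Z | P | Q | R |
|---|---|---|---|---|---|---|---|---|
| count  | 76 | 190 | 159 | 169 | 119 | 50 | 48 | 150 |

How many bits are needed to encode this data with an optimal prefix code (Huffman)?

Greedily combine the two least-frequent nodes:
Q(48) + P(50) → 98
S(76) + 98 → 174
Z(119) + R(150) → 269
W(159) + T(169) → 328
174 + U(190) → 364
269 + 328 → 597
364 + 597 → 961
Each symbol's bit-cost is frequency × depth; summing gives 2791 bits (equivalently 98 + 174 + 269 + 328 + 364 + 597 + 961).

2791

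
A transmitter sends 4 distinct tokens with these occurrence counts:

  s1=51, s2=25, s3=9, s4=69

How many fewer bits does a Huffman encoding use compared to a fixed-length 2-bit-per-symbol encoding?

Fixed-length: 2 bits × 154 symbols = 308 bits.
Huffman merges:
s3(9) + s2(25) → 34
34 + s1(51) → 85
s4(69) + 85 → 154
Huffman total = 34 + 85 + 154 = 273 bits.
Saving = 308 − 273 = 35 bits.

35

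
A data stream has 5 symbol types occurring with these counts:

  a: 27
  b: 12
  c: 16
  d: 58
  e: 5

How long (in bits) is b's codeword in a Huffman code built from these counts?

4

Build the tree from the bottom:
e(5) + b(12) → 17
c(16) + 17 → 33
a(27) + 33 → 60
d(58) + 60 → 118
b sits 4 levels below the root, so its codeword is 4 bits.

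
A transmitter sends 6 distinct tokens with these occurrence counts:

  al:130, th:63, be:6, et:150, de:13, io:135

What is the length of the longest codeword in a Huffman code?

4

Merge the two lowest-weight nodes at each step:
merge be(6) and de(13): 19
merge 19 and th(63): 82
merge 82 and al(130): 212
merge io(135) and et(150): 285
merge 212 and 285: 497
The first pair merged (be, de) ends up deepest, at depth 4.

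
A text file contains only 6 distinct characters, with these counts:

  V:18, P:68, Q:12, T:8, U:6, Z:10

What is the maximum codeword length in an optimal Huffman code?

Merge the two lowest-weight nodes at each step:
combine U(6), T(8) → 14
combine Z(10), Q(12) → 22
combine 14, V(18) → 32
combine 22, 32 → 54
combine 54, P(68) → 122
The first pair merged (U, T) ends up deepest, at depth 4.

4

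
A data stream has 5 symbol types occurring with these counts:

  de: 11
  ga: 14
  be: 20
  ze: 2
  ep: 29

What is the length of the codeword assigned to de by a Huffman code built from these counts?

Huffman merges, smallest pair first:
merge ze(2) and de(11): 13
merge 13 and ga(14): 27
merge be(20) and 27: 47
merge ep(29) and 47: 76
The subtree containing de is merged 4 times, so code length = 4.

4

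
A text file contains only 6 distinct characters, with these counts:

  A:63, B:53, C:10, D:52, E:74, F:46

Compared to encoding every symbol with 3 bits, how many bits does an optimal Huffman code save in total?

137

Fixed-length: 3 bits × 298 symbols = 894 bits.
Huffman merges:
C(10) + F(46) → 56
D(52) + B(53) → 105
56 + A(63) → 119
E(74) + 105 → 179
119 + 179 → 298
Huffman total = 56 + 105 + 119 + 179 + 298 = 757 bits.
Saving = 894 − 757 = 137 bits.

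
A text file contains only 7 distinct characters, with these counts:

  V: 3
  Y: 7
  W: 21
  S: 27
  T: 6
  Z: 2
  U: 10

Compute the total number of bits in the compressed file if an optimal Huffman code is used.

Greedily combine the two least-frequent nodes:
combine Z(2), V(3) → 5
combine 5, T(6) → 11
combine Y(7), U(10) → 17
combine 11, 17 → 28
combine W(21), S(27) → 48
combine 28, 48 → 76
The encoded length is the sum of every internal node's weight: 5 + 11 + 17 + 28 + 48 + 76 = 185 bits.

185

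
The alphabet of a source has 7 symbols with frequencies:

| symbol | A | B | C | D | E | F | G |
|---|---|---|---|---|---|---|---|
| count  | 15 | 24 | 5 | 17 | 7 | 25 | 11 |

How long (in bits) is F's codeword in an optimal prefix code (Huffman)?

Repeatedly merge the two smallest:
merge C(5) and E(7): 12
merge G(11) and 12: 23
merge A(15) and D(17): 32
merge 23 and B(24): 47
merge F(25) and 32: 57
merge 47 and 57: 104
F sits 2 levels below the root, so its codeword is 2 bits.

2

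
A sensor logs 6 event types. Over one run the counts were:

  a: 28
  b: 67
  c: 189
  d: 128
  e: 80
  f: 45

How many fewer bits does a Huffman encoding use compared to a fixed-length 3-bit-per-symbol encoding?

Fixed-length: 3 bits × 537 symbols = 1611 bits.
Huffman merges:
merge a(28) and f(45): 73
merge b(67) and 73: 140
merge e(80) and d(128): 208
merge 140 and c(189): 329
merge 208 and 329: 537
Huffman total = 73 + 140 + 208 + 329 + 537 = 1287 bits.
Saving = 1611 − 1287 = 324 bits.

324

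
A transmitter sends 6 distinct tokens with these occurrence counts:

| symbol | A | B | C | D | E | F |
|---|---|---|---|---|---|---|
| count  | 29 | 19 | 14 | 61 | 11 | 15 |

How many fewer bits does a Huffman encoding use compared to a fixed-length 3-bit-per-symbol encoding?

97

Fixed-length: 3 bits × 149 symbols = 447 bits.
Huffman merges:
E(11) + C(14) → 25
F(15) + B(19) → 34
25 + A(29) → 54
34 + 54 → 88
D(61) + 88 → 149
Huffman total = 25 + 34 + 54 + 88 + 149 = 350 bits.
Saving = 447 − 350 = 97 bits.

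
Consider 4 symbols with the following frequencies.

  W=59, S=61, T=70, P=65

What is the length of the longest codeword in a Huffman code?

2

Merge the two lowest-weight nodes at each step:
combine W(59), S(61) → 120
combine P(65), T(70) → 135
combine 120, 135 → 255
The rarest symbols sit at the bottom; the longest codeword is 2 bits.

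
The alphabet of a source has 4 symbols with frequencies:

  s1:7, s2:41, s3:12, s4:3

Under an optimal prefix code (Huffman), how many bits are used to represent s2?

Repeatedly merge the two smallest:
combine s4(3), s1(7) → 10
combine 10, s3(12) → 22
combine 22, s2(41) → 63
s2 is merged only at the final step, so code length = 1.

1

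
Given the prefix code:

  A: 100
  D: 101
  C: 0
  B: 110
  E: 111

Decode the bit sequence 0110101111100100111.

CBDEAAE

Read left to right; each codeword is recognised as soon as it completes (prefix code):
  0→C | 110→B | 101→D | 111→E | 100→A | 100→A | 111→E
Decoded message: CBDEAAE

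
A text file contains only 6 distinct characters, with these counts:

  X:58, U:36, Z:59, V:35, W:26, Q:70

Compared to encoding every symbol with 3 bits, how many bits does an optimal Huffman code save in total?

Fixed-length: 3 bits × 284 symbols = 852 bits.
Huffman merges:
W(26) + V(35) → 61
U(36) + X(58) → 94
Z(59) + 61 → 120
Q(70) + 94 → 164
120 + 164 → 284
Huffman total = 61 + 94 + 120 + 164 + 284 = 723 bits.
Saving = 852 − 723 = 129 bits.

129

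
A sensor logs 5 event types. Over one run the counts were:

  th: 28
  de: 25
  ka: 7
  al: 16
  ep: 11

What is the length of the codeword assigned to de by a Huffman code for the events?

Repeatedly merge the two smallest:
combine ka(7), ep(11) → 18
combine al(16), 18 → 34
combine de(25), th(28) → 53
combine 34, 53 → 87
The subtree containing de is merged 2 times, so code length = 2.

2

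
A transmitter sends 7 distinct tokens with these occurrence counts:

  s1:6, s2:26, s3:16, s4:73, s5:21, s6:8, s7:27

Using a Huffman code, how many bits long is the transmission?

429

Build the Huffman tree bottom-up:
merge s1(6) and s6(8): 14
merge 14 and s3(16): 30
merge s5(21) and s2(26): 47
merge s7(27) and 30: 57
merge 47 and 57: 104
merge s4(73) and 104: 177
Each symbol's bit-cost is frequency × depth; summing gives 429 bits (equivalently 14 + 30 + 47 + 57 + 104 + 177).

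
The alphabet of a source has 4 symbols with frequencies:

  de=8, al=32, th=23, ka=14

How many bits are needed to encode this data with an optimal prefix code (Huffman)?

Build the Huffman tree bottom-up:
combine de(8), ka(14) → 22
combine 22, th(23) → 45
combine al(32), 45 → 77
Total encoded bits = sum of merged weights = 22 + 45 + 77 = 144.

144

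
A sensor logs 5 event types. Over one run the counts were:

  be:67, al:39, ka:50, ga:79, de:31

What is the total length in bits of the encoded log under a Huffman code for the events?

602

Merge the two smallest weights repeatedly:
combine de(31), al(39) → 70
combine ka(50), be(67) → 117
combine 70, ga(79) → 149
combine 117, 149 → 266
The encoded length is the sum of every internal node's weight: 70 + 117 + 149 + 266 = 602 bits.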